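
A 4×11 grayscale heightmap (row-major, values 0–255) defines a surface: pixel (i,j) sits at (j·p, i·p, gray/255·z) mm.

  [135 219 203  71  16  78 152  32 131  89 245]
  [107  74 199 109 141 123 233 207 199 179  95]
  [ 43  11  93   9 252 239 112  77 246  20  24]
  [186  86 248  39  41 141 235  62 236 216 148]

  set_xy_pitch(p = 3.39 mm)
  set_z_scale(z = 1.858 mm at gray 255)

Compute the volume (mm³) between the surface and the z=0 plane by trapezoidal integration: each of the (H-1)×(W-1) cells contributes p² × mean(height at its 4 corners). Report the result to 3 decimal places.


height_mm = gray/255 × 1.858; cell vol = 3.39² × mean(4 corners)
unit = 3.39² × 1.858 / (4×255) = 0.0209336 mm³ per gray-sum
row 0: Σ corner-gray over 10 cells = 5492  → 114.9676
row 1: Σ corner-gray over 10 cells = 5315  → 111.2623
row 2: Σ corner-gray over 10 cells = 5127  → 107.3268
Σ rows: total corner-gray = 15934  → 333.5568 mm³

333.557


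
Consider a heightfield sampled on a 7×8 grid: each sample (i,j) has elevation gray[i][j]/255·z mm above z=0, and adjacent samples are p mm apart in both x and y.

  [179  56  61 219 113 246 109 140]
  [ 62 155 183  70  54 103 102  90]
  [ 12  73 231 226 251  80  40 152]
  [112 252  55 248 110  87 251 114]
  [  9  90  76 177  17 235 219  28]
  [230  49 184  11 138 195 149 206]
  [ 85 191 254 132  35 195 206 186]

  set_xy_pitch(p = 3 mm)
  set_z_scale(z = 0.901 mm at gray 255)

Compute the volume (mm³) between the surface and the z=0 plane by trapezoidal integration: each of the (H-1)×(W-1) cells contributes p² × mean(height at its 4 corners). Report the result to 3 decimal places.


180.449

height_mm = gray/255 × 0.901; cell vol = 3² × mean(4 corners)
unit = 3² × 0.901 / (4×255) = 0.00795 mm³ per gray-sum
row 0: Σ corner-gray over 7 cells = 3413  → 27.1334
row 1: Σ corner-gray over 7 cells = 3452  → 27.4434
row 2: Σ corner-gray over 7 cells = 4198  → 33.3741
row 3: Σ corner-gray over 7 cells = 3897  → 30.9812
row 4: Σ corner-gray over 7 cells = 3553  → 28.2464
row 5: Σ corner-gray over 7 cells = 4185  → 33.2707
Σ rows: total corner-gray = 22698  → 180.4491 mm³


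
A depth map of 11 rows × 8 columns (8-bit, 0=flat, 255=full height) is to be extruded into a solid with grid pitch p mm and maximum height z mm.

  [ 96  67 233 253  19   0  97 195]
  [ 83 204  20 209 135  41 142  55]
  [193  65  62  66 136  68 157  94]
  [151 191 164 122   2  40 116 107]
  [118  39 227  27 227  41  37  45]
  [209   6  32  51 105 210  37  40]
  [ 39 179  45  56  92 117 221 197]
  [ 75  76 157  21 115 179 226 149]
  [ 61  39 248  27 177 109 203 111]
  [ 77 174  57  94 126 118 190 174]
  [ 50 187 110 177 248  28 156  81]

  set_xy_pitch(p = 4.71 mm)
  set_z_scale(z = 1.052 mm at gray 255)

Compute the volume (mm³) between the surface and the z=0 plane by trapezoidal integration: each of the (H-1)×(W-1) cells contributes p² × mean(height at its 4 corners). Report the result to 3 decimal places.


height_mm = gray/255 × 1.052; cell vol = 4.71² × mean(4 corners)
unit = 4.71² × 1.052 / (4×255) = 0.0228801 mm³ per gray-sum
row 0: Σ corner-gray over 7 cells = 3269  → 74.7950
row 1: Σ corner-gray over 7 cells = 3035  → 69.4410
row 2: Σ corner-gray over 7 cells = 2923  → 66.8784
row 3: Σ corner-gray over 7 cells = 2887  → 66.0548
row 4: Σ corner-gray over 7 cells = 2490  → 56.9714
row 5: Σ corner-gray over 7 cells = 2787  → 63.7668
row 6: Σ corner-gray over 7 cells = 3428  → 78.4329
row 7: Σ corner-gray over 7 cells = 3550  → 81.2243
row 8: Σ corner-gray over 7 cells = 3547  → 81.1556
row 9: Σ corner-gray over 7 cells = 3712  → 84.9308
Σ rows: total corner-gray = 31628  → 723.6509 mm³

723.651


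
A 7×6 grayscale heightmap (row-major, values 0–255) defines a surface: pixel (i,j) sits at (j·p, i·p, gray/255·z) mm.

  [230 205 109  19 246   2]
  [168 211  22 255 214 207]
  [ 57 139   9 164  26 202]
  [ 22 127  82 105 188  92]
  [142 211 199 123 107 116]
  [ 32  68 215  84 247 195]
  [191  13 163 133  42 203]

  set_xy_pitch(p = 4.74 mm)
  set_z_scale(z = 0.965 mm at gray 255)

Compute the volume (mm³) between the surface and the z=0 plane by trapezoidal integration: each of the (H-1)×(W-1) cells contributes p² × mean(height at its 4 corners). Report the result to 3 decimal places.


height_mm = gray/255 × 0.965; cell vol = 4.74² × mean(4 corners)
unit = 4.74² × 0.965 / (4×255) = 0.0212561 mm³ per gray-sum
row 0: Σ corner-gray over 5 cells = 3169  → 67.3606
row 1: Σ corner-gray over 5 cells = 2714  → 57.6891
row 2: Σ corner-gray over 5 cells = 2053  → 43.6388
row 3: Σ corner-gray over 5 cells = 2656  → 56.4562
row 4: Σ corner-gray over 5 cells = 2993  → 63.6195
row 5: Σ corner-gray over 5 cells = 2551  → 54.2243
Σ rows: total corner-gray = 16136  → 342.9886 mm³

342.989


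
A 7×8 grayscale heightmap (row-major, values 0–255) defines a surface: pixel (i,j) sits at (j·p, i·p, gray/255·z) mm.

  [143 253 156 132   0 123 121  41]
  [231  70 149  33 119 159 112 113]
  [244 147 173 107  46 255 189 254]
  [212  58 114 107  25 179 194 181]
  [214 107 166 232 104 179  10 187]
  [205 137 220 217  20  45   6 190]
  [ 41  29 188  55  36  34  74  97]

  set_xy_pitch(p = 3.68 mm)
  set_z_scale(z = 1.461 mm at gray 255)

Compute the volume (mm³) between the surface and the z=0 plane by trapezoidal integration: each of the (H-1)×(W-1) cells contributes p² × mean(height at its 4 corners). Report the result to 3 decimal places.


height_mm = gray/255 × 1.461; cell vol = 3.68² × mean(4 corners)
unit = 3.68² × 1.461 / (4×255) = 0.0193975 mm³ per gray-sum
row 0: Σ corner-gray over 7 cells = 3382  → 65.6023
row 1: Σ corner-gray over 7 cells = 3960  → 76.8141
row 2: Σ corner-gray over 7 cells = 4079  → 79.1224
row 3: Σ corner-gray over 7 cells = 3744  → 72.6242
row 4: Σ corner-gray over 7 cells = 3682  → 71.4216
row 5: Σ corner-gray over 7 cells = 2655  → 51.5004
Σ rows: total corner-gray = 21502  → 417.0850 mm³

417.085


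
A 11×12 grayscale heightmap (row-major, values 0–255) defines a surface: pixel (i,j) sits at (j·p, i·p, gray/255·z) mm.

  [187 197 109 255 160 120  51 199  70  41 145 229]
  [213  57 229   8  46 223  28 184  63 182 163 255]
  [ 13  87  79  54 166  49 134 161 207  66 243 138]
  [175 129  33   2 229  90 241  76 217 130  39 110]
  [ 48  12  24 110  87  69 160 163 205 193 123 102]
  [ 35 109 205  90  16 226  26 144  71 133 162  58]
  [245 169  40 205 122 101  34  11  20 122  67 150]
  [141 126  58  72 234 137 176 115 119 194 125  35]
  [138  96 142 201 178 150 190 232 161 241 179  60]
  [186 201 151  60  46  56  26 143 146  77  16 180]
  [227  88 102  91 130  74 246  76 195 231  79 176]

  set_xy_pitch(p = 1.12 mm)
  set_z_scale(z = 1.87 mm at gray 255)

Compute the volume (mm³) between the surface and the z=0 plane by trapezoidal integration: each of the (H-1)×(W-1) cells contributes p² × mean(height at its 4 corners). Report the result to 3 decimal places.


height_mm = gray/255 × 1.87; cell vol = 1.12² × mean(4 corners)
unit = 1.12² × 1.87 / (4×255) = 0.00229973 mm³ per gray-sum
row 0: Σ corner-gray over 11 cells = 5944  → 13.6696
row 1: Σ corner-gray over 11 cells = 5477  → 12.5956
row 2: Σ corner-gray over 11 cells = 5300  → 12.1886
row 3: Σ corner-gray over 11 cells = 5099  → 11.7263
row 4: Σ corner-gray over 11 cells = 4899  → 11.2664
row 5: Σ corner-gray over 11 cells = 4634  → 10.6570
row 6: Σ corner-gray over 11 cells = 5065  → 11.6481
row 7: Σ corner-gray over 11 cells = 6626  → 15.2380
row 8: Σ corner-gray over 11 cells = 5948  → 13.6788
row 9: Σ corner-gray over 11 cells = 5237  → 12.0437
Σ rows: total corner-gray = 54229  → 124.7122 mm³

124.712


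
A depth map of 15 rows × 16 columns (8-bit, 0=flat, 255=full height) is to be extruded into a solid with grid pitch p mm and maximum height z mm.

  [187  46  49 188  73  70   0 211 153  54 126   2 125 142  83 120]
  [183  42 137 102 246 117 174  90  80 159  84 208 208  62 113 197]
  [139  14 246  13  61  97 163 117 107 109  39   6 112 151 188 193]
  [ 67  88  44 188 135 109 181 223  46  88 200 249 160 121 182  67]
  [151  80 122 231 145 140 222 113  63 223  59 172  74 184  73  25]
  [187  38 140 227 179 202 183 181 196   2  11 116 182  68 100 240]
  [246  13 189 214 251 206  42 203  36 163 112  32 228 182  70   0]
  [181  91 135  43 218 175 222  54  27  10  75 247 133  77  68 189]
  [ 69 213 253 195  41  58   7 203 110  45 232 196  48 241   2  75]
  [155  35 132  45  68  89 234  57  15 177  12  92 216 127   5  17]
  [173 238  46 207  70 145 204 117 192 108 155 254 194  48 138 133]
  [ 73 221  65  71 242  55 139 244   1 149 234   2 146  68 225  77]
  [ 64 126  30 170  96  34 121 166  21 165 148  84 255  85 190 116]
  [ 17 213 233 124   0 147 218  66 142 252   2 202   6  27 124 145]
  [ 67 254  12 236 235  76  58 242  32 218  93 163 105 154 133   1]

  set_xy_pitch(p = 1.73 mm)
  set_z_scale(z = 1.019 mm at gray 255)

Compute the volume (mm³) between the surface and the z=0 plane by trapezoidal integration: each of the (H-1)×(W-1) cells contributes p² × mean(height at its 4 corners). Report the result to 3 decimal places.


316.024

height_mm = gray/255 × 1.019; cell vol = 1.73² × mean(4 corners)
unit = 1.73² × 1.019 / (4×255) = 0.00298997 mm³ per gray-sum
row 0: Σ corner-gray over 15 cells = 6975  → 20.8550
row 1: Σ corner-gray over 15 cells = 7202  → 21.5337
row 2: Σ corner-gray over 15 cells = 7340  → 21.9463
row 3: Σ corner-gray over 15 cells = 8140  → 24.3383
row 4: Σ corner-gray over 15 cells = 8055  → 24.0842
row 5: Σ corner-gray over 15 cells = 8205  → 24.5327
row 6: Σ corner-gray over 15 cells = 7648  → 22.8673
row 7: Σ corner-gray over 15 cells = 7352  → 21.9822
row 8: Σ corner-gray over 15 cells = 6612  → 19.7697
row 9: Σ corner-gray over 15 cells = 7318  → 21.8806
row 10: Σ corner-gray over 15 cells = 8412  → 25.1516
row 11: Σ corner-gray over 15 cells = 7436  → 22.2334
row 12: Σ corner-gray over 15 cells = 7236  → 21.6354
row 13: Σ corner-gray over 15 cells = 7764  → 23.2141
Σ rows: total corner-gray = 105695  → 316.0244 mm³


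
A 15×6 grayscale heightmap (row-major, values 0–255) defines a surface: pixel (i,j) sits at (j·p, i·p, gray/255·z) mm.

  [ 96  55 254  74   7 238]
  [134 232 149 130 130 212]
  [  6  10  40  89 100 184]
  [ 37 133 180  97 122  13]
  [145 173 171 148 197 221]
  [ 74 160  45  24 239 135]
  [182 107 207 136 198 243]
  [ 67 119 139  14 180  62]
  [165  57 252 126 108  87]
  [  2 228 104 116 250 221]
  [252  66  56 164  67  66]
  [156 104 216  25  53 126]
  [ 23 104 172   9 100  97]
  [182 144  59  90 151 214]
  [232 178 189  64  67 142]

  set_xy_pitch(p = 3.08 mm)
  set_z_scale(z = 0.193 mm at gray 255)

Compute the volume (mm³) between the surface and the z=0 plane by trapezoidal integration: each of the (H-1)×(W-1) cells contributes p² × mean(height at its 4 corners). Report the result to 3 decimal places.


62.925

height_mm = gray/255 × 0.193; cell vol = 3.08² × mean(4 corners)
unit = 3.08² × 0.193 / (4×255) = 0.00179498 mm³ per gray-sum
row 0: Σ corner-gray over 5 cells = 2742  → 4.9218
row 1: Σ corner-gray over 5 cells = 2296  → 4.1213
row 2: Σ corner-gray over 5 cells = 1782  → 3.1986
row 3: Σ corner-gray over 5 cells = 2858  → 5.1300
row 4: Σ corner-gray over 5 cells = 2889  → 5.1857
row 5: Σ corner-gray over 5 cells = 2866  → 5.1444
row 6: Σ corner-gray over 5 cells = 2754  → 4.9434
row 7: Σ corner-gray over 5 cells = 2371  → 4.2559
row 8: Σ corner-gray over 5 cells = 2957  → 5.3077
row 9: Σ corner-gray over 5 cells = 2643  → 4.7441
row 10: Σ corner-gray over 5 cells = 2102  → 3.7730
row 11: Σ corner-gray over 5 cells = 1968  → 3.5325
row 12: Σ corner-gray over 5 cells = 2174  → 3.9023
row 13: Σ corner-gray over 5 cells = 2654  → 4.7639
Σ rows: total corner-gray = 35056  → 62.9247 mm³


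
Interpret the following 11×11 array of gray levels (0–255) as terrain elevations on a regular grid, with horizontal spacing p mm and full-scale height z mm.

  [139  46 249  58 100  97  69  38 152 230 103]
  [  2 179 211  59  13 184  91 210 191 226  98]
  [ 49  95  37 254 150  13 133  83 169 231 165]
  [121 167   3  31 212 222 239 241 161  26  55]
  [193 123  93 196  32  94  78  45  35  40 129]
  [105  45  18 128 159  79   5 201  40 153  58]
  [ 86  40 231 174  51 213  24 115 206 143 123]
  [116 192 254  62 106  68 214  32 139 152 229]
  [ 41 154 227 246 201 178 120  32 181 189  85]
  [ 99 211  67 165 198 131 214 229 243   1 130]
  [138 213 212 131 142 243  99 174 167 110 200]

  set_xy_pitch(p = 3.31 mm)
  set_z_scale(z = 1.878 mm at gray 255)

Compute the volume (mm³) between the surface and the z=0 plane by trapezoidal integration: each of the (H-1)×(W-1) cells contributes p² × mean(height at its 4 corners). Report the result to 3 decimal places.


1061.053

height_mm = gray/255 × 1.878; cell vol = 3.31² × mean(4 corners)
unit = 3.31² × 1.878 / (4×255) = 0.0201721 mm³ per gray-sum
row 0: Σ corner-gray over 10 cells = 5148  → 103.8460
row 1: Σ corner-gray over 10 cells = 5372  → 108.3646
row 2: Σ corner-gray over 10 cells = 5324  → 107.3963
row 3: Σ corner-gray over 10 cells = 4574  → 92.2672
row 4: Σ corner-gray over 10 cells = 3613  → 72.8818
row 5: Σ corner-gray over 10 cells = 4422  → 89.2011
row 6: Σ corner-gray over 10 cells = 5386  → 108.6470
row 7: Σ corner-gray over 10 cells = 5965  → 120.3267
row 8: Σ corner-gray over 10 cells = 6329  → 127.6693
row 9: Σ corner-gray over 10 cells = 6467  → 130.4531
Σ rows: total corner-gray = 52600  → 1061.0532 mm³


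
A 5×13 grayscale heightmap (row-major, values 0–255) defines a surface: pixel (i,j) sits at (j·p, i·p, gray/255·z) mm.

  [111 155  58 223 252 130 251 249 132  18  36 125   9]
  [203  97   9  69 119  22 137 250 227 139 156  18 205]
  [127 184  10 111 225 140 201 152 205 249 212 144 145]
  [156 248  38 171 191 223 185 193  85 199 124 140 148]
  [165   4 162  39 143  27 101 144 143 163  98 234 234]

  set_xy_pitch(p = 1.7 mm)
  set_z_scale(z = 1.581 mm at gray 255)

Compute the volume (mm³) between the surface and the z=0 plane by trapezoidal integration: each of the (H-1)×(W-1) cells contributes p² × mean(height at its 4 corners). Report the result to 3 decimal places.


height_mm = gray/255 × 1.581; cell vol = 1.7² × mean(4 corners)
unit = 1.7² × 1.581 / (4×255) = 0.0044795 mm³ per gray-sum
row 0: Σ corner-gray over 12 cells = 6272  → 28.0954
row 1: Σ corner-gray over 12 cells = 6832  → 30.6039
row 2: Σ corner-gray over 12 cells = 7836  → 35.1014
row 3: Σ corner-gray over 12 cells = 6813  → 30.5188
Σ rows: total corner-gray = 27753  → 124.3196 mm³

124.320


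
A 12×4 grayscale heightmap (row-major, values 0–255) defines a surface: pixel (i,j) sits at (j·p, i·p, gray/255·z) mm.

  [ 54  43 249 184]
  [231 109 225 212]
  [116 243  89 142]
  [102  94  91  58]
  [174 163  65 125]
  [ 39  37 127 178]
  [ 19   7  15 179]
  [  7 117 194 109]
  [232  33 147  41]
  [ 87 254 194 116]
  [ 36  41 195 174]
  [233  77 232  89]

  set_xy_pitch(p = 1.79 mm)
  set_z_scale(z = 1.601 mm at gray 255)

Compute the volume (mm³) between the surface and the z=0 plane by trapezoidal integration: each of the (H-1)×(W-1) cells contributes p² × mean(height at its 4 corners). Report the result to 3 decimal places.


height_mm = gray/255 × 1.601; cell vol = 1.79² × mean(4 corners)
unit = 1.79² × 1.601 / (4×255) = 0.00502918 mm³ per gray-sum
row 0: Σ corner-gray over 3 cells = 1933  → 9.7214
row 1: Σ corner-gray over 3 cells = 2033  → 10.2243
row 2: Σ corner-gray over 3 cells = 1452  → 7.3024
row 3: Σ corner-gray over 3 cells = 1285  → 6.4625
row 4: Σ corner-gray over 3 cells = 1300  → 6.5379
row 5: Σ corner-gray over 3 cells = 787  → 3.9580
row 6: Σ corner-gray over 3 cells = 980  → 4.9286
row 7: Σ corner-gray over 3 cells = 1371  → 6.8950
row 8: Σ corner-gray over 3 cells = 1732  → 8.7105
row 9: Σ corner-gray over 3 cells = 1781  → 8.9570
row 10: Σ corner-gray over 3 cells = 1622  → 8.1573
Σ rows: total corner-gray = 16276  → 81.8549 mm³

81.855


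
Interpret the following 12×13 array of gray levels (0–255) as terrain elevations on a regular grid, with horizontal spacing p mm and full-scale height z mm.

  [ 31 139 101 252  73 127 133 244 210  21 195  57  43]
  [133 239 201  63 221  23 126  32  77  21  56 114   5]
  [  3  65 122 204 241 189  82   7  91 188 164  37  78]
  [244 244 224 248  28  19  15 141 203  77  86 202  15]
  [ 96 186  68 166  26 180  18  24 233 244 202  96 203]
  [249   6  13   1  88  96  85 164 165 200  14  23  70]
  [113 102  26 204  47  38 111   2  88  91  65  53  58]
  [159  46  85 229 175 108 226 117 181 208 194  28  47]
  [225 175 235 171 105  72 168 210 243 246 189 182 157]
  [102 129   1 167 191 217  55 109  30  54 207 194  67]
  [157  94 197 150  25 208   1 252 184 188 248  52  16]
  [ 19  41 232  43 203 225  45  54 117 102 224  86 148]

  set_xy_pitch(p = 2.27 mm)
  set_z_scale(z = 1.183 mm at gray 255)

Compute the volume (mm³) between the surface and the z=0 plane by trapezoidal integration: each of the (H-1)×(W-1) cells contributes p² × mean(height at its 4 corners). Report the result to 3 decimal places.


height_mm = gray/255 × 1.183; cell vol = 2.27² × mean(4 corners)
unit = 2.27² × 1.183 / (4×255) = 0.00597635 mm³ per gray-sum
row 0: Σ corner-gray over 12 cells = 5662  → 33.8381
row 1: Σ corner-gray over 12 cells = 5345  → 31.9436
row 2: Σ corner-gray over 12 cells = 6094  → 36.4199
row 3: Σ corner-gray over 12 cells = 6418  → 38.3562
row 4: Σ corner-gray over 12 cells = 5214  → 31.1607
row 5: Σ corner-gray over 12 cells = 3854  → 23.0329
row 6: Σ corner-gray over 12 cells = 5225  → 31.2264
row 7: Σ corner-gray over 12 cells = 7774  → 46.4602
row 8: Σ corner-gray over 12 cells = 7251  → 43.3345
row 9: Σ corner-gray over 12 cells = 6248  → 37.3403
row 10: Σ corner-gray over 12 cells = 6282  → 37.5435
Σ rows: total corner-gray = 65367  → 390.6563 mm³

390.656


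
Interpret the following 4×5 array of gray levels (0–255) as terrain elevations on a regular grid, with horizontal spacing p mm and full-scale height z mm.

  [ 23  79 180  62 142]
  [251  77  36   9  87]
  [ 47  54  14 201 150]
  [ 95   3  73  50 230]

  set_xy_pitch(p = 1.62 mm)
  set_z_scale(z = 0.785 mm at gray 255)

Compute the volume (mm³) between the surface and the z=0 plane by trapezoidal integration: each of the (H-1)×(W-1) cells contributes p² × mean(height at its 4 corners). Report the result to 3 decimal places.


height_mm = gray/255 × 0.785; cell vol = 1.62² × mean(4 corners)
unit = 1.62² × 0.785 / (4×255) = 0.00201976 mm³ per gray-sum
row 0: Σ corner-gray over 4 cells = 1389  → 2.8054
row 1: Σ corner-gray over 4 cells = 1317  → 2.6600
row 2: Σ corner-gray over 4 cells = 1312  → 2.6499
Σ rows: total corner-gray = 4018  → 8.1154 mm³

8.115


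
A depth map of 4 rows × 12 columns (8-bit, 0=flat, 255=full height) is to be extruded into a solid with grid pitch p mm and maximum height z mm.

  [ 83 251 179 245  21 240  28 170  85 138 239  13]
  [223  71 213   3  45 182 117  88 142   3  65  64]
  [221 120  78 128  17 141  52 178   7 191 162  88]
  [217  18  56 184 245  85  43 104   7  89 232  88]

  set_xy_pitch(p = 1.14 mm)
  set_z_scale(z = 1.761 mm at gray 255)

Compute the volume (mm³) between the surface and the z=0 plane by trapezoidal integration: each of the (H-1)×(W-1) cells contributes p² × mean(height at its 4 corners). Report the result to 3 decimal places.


height_mm = gray/255 × 1.761; cell vol = 1.14² × mean(4 corners)
unit = 1.14² × 1.761 / (4×255) = 0.00224372 mm³ per gray-sum
row 0: Σ corner-gray over 11 cells = 5433  → 12.1901
row 1: Σ corner-gray over 11 cells = 4602  → 10.3256
row 2: Σ corner-gray over 11 cells = 4888  → 10.9673
Σ rows: total corner-gray = 14923  → 33.4831 mm³

33.483


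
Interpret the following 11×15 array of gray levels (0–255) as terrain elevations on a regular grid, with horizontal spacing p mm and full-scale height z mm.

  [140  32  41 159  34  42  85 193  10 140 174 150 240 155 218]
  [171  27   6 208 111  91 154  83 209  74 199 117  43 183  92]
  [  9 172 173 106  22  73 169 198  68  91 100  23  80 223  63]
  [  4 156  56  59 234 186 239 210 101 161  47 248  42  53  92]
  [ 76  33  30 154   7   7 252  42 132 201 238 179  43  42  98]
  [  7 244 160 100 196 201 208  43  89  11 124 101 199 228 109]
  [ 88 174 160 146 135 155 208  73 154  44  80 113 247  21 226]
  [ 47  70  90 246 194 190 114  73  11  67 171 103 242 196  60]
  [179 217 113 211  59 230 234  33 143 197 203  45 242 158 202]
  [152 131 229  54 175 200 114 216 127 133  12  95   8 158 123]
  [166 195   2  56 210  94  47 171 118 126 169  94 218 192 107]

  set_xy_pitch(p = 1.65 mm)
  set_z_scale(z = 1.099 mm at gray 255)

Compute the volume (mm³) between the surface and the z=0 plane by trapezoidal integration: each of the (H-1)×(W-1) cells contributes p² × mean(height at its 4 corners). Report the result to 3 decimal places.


height_mm = gray/255 × 1.099; cell vol = 1.65² × mean(4 corners)
unit = 1.65² × 1.099 / (4×255) = 0.00293336 mm³ per gray-sum
row 0: Σ corner-gray over 14 cells = 6541  → 19.1871
row 1: Σ corner-gray over 14 cells = 6341  → 18.6004
row 2: Σ corner-gray over 14 cells = 6748  → 19.7943
row 3: Σ corner-gray over 14 cells = 6574  → 19.2839
row 4: Σ corner-gray over 14 cells = 6818  → 19.9997
row 5: Σ corner-gray over 14 cells = 7658  → 22.4637
row 6: Σ corner-gray over 14 cells = 7375  → 21.6335
row 7: Σ corner-gray over 14 cells = 8192  → 24.0301
row 8: Σ corner-gray over 14 cells = 8130  → 23.8482
row 9: Σ corner-gray over 14 cells = 7236  → 21.2258
Σ rows: total corner-gray = 71613  → 210.0667 mm³

210.067


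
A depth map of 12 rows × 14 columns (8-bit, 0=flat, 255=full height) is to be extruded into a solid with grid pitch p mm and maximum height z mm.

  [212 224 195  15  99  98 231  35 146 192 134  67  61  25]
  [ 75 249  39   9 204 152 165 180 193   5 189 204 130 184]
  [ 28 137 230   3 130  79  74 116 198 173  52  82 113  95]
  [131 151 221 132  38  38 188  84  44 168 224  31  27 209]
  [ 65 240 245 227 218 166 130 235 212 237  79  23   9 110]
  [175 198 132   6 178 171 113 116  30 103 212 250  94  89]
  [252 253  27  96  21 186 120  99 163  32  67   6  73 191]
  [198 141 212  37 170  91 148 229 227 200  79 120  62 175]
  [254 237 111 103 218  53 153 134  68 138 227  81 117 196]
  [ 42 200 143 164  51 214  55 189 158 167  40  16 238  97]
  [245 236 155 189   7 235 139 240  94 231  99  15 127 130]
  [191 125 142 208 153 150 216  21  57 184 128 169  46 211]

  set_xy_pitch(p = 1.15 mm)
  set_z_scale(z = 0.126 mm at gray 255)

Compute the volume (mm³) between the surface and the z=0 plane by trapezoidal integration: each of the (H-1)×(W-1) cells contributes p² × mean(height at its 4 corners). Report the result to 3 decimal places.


12.517

height_mm = gray/255 × 0.126; cell vol = 1.15² × mean(4 corners)
unit = 1.15² × 0.126 / (4×255) = 0.000163368 mm³ per gray-sum
row 0: Σ corner-gray over 13 cells = 6928  → 1.1318
row 1: Σ corner-gray over 13 cells = 6594  → 1.0772
row 2: Σ corner-gray over 13 cells = 5929  → 0.9686
row 3: Σ corner-gray over 13 cells = 7249  → 1.1843
row 4: Σ corner-gray over 13 cells = 7687  → 1.2558
row 5: Σ corner-gray over 13 cells = 6199  → 1.0127
row 6: Σ corner-gray over 13 cells = 6534  → 1.0674
row 7: Σ corner-gray over 13 cells = 7535  → 1.2310
row 8: Σ corner-gray over 13 cells = 7139  → 1.1663
row 9: Σ corner-gray over 13 cells = 7318  → 1.1955
row 10: Σ corner-gray over 13 cells = 7509  → 1.2267
Σ rows: total corner-gray = 76621  → 12.5174 mm³


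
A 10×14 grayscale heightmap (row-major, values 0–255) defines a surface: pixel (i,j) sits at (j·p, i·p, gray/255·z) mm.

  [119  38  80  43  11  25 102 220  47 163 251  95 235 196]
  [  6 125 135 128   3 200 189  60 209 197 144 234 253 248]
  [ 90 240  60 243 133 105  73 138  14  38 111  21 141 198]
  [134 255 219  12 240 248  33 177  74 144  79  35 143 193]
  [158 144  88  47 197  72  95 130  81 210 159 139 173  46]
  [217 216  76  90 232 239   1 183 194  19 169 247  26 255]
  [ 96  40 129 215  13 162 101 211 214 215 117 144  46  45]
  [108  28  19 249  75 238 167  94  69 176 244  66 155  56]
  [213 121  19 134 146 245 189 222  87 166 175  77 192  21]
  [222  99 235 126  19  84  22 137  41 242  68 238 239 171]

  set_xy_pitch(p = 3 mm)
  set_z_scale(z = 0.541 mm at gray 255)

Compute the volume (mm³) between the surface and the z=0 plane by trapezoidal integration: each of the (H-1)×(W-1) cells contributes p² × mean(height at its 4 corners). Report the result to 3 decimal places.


299.568

height_mm = gray/255 × 0.541; cell vol = 3² × mean(4 corners)
unit = 3² × 0.541 / (4×255) = 0.00477353 mm³ per gray-sum
row 0: Σ corner-gray over 13 cells = 6943  → 33.1426
row 1: Σ corner-gray over 13 cells = 6930  → 33.0806
row 2: Σ corner-gray over 13 cells = 6567  → 31.3478
row 3: Σ corner-gray over 13 cells = 6919  → 33.0281
row 4: Σ corner-gray over 13 cells = 7130  → 34.0353
row 5: Σ corner-gray over 13 cells = 7211  → 34.4219
row 6: Σ corner-gray over 13 cells = 6679  → 31.8824
row 7: Σ corner-gray over 13 cells = 7104  → 33.9112
row 8: Σ corner-gray over 13 cells = 7273  → 34.7179
Σ rows: total corner-gray = 62756  → 299.5676 mm³


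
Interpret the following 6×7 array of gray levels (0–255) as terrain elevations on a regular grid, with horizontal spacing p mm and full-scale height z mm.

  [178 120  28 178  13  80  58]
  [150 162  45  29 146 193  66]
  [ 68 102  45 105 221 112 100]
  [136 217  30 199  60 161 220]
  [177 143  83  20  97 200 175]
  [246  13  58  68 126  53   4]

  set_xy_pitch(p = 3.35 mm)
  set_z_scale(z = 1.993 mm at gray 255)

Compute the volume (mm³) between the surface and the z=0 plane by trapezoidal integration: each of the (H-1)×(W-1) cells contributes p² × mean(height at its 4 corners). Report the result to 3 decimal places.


298.746

height_mm = gray/255 × 1.993; cell vol = 3.35² × mean(4 corners)
unit = 3.35² × 1.993 / (4×255) = 0.0219279 mm³ per gray-sum
row 0: Σ corner-gray over 6 cells = 2440  → 53.5040
row 1: Σ corner-gray over 6 cells = 2704  → 59.2930
row 2: Σ corner-gray over 6 cells = 3028  → 66.3976
row 3: Σ corner-gray over 6 cells = 3128  → 68.5904
row 4: Σ corner-gray over 6 cells = 2324  → 50.9604
Σ rows: total corner-gray = 13624  → 298.7455 mm³


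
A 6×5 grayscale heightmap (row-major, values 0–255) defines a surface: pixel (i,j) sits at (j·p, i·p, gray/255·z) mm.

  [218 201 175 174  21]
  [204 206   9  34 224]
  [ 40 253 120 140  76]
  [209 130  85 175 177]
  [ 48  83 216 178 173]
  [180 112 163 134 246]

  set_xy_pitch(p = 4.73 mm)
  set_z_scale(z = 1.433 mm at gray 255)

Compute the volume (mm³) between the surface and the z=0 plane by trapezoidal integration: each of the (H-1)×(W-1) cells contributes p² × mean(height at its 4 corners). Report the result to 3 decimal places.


358.353

height_mm = gray/255 × 1.433; cell vol = 4.73² × mean(4 corners)
unit = 4.73² × 1.433 / (4×255) = 0.0314317 mm³ per gray-sum
row 0: Σ corner-gray over 4 cells = 2265  → 71.1929
row 1: Σ corner-gray over 4 cells = 2068  → 65.0008
row 2: Σ corner-gray over 4 cells = 2308  → 72.5444
row 3: Σ corner-gray over 4 cells = 2341  → 73.5817
row 4: Σ corner-gray over 4 cells = 2419  → 76.0334
Σ rows: total corner-gray = 11401  → 358.3532 mm³


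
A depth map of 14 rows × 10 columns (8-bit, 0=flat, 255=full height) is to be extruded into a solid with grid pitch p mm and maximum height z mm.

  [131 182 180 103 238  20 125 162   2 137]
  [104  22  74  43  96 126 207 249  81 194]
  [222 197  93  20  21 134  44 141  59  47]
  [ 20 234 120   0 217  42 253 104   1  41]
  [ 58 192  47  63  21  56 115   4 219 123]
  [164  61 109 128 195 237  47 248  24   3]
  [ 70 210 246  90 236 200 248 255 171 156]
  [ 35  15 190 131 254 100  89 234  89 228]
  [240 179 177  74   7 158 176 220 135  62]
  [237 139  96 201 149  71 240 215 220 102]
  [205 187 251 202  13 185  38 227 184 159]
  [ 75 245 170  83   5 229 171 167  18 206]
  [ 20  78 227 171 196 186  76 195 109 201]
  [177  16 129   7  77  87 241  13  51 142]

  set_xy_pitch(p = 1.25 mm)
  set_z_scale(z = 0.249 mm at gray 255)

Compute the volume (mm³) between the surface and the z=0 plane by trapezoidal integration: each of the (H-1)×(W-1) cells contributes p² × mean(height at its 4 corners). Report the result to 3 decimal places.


height_mm = gray/255 × 0.249; cell vol = 1.25² × mean(4 corners)
unit = 1.25² × 0.249 / (4×255) = 0.000381434 mm³ per gray-sum
row 0: Σ corner-gray over 9 cells = 4386  → 1.6730
row 1: Σ corner-gray over 9 cells = 3781  → 1.4422
row 2: Σ corner-gray over 9 cells = 3690  → 1.4075
row 3: Σ corner-gray over 9 cells = 3618  → 1.3800
row 4: Σ corner-gray over 9 cells = 3880  → 1.4800
row 5: Σ corner-gray over 9 cells = 5803  → 2.2135
row 6: Σ corner-gray over 9 cells = 6005  → 2.2905
row 7: Σ corner-gray over 9 cells = 5021  → 1.9152
row 8: Σ corner-gray over 9 cells = 5555  → 2.1189
row 9: Σ corner-gray over 9 cells = 5939  → 2.2653
row 10: Σ corner-gray over 9 cells = 5395  → 2.0578
row 11: Σ corner-gray over 9 cells = 5154  → 1.9659
row 12: Σ corner-gray over 9 cells = 4258  → 1.6241
Σ rows: total corner-gray = 62485  → 23.8339 mm³

23.834


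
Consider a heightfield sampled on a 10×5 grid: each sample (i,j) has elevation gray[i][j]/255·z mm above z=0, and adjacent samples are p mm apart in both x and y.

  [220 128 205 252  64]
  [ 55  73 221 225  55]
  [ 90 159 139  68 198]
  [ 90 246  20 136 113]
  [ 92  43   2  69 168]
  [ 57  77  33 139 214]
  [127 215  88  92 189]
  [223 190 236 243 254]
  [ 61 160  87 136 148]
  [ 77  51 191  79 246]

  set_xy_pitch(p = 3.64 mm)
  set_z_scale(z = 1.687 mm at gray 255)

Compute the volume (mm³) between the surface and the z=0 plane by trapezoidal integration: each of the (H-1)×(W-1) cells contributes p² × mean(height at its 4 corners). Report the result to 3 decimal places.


height_mm = gray/255 × 1.687; cell vol = 3.64² × mean(4 corners)
unit = 3.64² × 1.687 / (4×255) = 0.0219138 mm³ per gray-sum
row 0: Σ corner-gray over 4 cells = 2602  → 57.0197
row 1: Σ corner-gray over 4 cells = 2168  → 47.5091
row 2: Σ corner-gray over 4 cells = 2027  → 44.4193
row 3: Σ corner-gray over 4 cells = 1495  → 32.7611
row 4: Σ corner-gray over 4 cells = 1257  → 27.5456
row 5: Σ corner-gray over 4 cells = 1875  → 41.0884
row 6: Σ corner-gray over 4 cells = 2921  → 64.0102
row 7: Σ corner-gray over 4 cells = 2790  → 61.1395
row 8: Σ corner-gray over 4 cells = 1940  → 42.5128
Σ rows: total corner-gray = 19075  → 418.0057 mm³

418.006


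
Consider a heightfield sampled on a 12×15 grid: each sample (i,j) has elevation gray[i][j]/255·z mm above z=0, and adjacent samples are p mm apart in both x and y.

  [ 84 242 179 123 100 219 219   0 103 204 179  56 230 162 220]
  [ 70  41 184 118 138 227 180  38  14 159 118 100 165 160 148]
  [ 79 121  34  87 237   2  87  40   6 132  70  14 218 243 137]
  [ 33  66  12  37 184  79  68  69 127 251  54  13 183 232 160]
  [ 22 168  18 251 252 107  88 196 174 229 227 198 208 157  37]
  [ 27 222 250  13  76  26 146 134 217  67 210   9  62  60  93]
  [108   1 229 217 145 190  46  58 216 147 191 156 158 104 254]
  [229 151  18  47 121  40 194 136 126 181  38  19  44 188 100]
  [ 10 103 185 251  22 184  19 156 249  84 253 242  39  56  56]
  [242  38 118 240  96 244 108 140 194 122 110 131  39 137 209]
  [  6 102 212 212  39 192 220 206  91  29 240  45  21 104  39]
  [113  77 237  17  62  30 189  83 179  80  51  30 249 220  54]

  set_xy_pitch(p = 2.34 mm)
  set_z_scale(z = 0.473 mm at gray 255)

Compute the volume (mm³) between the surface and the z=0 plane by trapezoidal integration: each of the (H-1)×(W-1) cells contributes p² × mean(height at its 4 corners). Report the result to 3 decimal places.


height_mm = gray/255 × 0.473; cell vol = 2.34² × mean(4 corners)
unit = 2.34² × 0.473 / (4×255) = 0.00253918 mm³ per gray-sum
row 0: Σ corner-gray over 14 cells = 7838  → 19.9021
row 1: Σ corner-gray over 14 cells = 6300  → 15.9968
row 2: Σ corner-gray over 14 cells = 5741  → 14.5774
row 3: Σ corner-gray over 14 cells = 7548  → 19.1657
row 4: Σ corner-gray over 14 cells = 7709  → 19.5745
row 5: Σ corner-gray over 14 cells = 7182  → 18.2364
row 6: Σ corner-gray over 14 cells = 7013  → 17.8072
row 7: Σ corner-gray over 14 cells = 6687  → 16.9795
row 8: Σ corner-gray over 14 cells = 7637  → 19.3917
row 9: Σ corner-gray over 14 cells = 7356  → 18.6782
row 10: Σ corner-gray over 14 cells = 6646  → 16.8754
Σ rows: total corner-gray = 77657  → 197.1847 mm³

197.185


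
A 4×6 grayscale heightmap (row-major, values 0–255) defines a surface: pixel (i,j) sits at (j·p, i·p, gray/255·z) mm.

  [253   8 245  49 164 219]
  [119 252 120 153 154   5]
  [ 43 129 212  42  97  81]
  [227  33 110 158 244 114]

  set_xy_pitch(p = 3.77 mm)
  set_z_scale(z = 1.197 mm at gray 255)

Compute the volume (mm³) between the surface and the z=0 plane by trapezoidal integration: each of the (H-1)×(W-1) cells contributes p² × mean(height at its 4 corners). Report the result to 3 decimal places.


132.884

height_mm = gray/255 × 1.197; cell vol = 3.77² × mean(4 corners)
unit = 3.77² × 1.197 / (4×255) = 0.0166793 mm³ per gray-sum
row 0: Σ corner-gray over 5 cells = 2886  → 48.1363
row 1: Σ corner-gray over 5 cells = 2566  → 42.7990
row 2: Σ corner-gray over 5 cells = 2515  → 41.9483
Σ rows: total corner-gray = 7967  → 132.8836 mm³


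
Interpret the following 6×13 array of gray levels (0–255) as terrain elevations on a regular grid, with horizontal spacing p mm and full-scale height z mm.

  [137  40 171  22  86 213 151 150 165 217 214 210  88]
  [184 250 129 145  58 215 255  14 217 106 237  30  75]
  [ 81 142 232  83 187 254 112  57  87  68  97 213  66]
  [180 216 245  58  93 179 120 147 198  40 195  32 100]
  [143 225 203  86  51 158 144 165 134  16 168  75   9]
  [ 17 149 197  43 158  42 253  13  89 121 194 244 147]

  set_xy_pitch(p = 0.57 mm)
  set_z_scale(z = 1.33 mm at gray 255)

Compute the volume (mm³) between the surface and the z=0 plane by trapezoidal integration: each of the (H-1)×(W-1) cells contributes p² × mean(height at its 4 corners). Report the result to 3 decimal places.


13.935

height_mm = gray/255 × 1.33; cell vol = 0.57² × mean(4 corners)
unit = 0.57² × 1.33 / (4×255) = 0.000423644 mm³ per gray-sum
row 0: Σ corner-gray over 12 cells = 7074  → 2.9969
row 1: Σ corner-gray over 12 cells = 6782  → 2.8732
row 2: Σ corner-gray over 12 cells = 6537  → 2.7694
row 3: Σ corner-gray over 12 cells = 6328  → 2.6808
row 4: Σ corner-gray over 12 cells = 6172  → 2.6147
Σ rows: total corner-gray = 32893  → 13.9349 mm³


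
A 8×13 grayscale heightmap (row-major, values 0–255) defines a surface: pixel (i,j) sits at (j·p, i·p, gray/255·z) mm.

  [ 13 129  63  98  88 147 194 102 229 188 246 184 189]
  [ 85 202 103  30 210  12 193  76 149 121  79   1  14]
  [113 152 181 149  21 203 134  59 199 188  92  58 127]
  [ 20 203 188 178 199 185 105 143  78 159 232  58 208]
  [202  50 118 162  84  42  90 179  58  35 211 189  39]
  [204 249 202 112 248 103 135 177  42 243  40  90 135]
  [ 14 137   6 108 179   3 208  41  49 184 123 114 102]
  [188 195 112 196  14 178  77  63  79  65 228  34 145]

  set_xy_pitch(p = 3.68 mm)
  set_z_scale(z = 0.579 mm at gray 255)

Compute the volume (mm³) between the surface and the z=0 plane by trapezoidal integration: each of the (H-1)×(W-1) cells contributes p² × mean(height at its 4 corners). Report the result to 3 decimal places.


height_mm = gray/255 × 0.579; cell vol = 3.68² × mean(4 corners)
unit = 3.68² × 0.579 / (4×255) = 0.0076873 mm³ per gray-sum
row 0: Σ corner-gray over 12 cells = 5989  → 46.0393
row 1: Σ corner-gray over 12 cells = 5563  → 42.7645
row 2: Σ corner-gray over 12 cells = 6796  → 52.2429
row 3: Σ corner-gray over 12 cells = 6361  → 48.8989
row 4: Σ corner-gray over 12 cells = 6298  → 48.4146
row 5: Σ corner-gray over 12 cells = 6041  → 46.4390
row 6: Σ corner-gray over 12 cells = 5235  → 40.2430
Σ rows: total corner-gray = 42283  → 325.0423 mm³

325.042


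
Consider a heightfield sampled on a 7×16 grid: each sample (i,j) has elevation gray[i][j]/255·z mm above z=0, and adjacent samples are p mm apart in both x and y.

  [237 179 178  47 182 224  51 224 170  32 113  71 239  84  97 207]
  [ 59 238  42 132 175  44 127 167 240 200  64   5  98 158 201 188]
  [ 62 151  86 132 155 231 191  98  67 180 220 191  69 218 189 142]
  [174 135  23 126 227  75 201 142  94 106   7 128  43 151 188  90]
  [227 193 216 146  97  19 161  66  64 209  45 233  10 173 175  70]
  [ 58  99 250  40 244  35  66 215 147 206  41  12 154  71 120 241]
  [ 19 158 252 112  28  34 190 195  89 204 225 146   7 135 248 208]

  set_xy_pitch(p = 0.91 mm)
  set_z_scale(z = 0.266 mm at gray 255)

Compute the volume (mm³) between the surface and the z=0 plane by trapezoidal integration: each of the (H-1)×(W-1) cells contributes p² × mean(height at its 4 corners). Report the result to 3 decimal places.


10.368

height_mm = gray/255 × 0.266; cell vol = 0.91² × mean(4 corners)
unit = 0.91² × 0.266 / (4×255) = 0.000215955 mm³ per gray-sum
row 0: Σ corner-gray over 15 cells = 8255  → 1.7827
row 1: Σ corner-gray over 15 cells = 8589  → 1.8548
row 2: Σ corner-gray over 15 cells = 8116  → 1.7527
row 3: Σ corner-gray over 15 cells = 7467  → 1.6125
row 4: Σ corner-gray over 15 cells = 7610  → 1.6434
row 5: Σ corner-gray over 15 cells = 7972  → 1.7216
Σ rows: total corner-gray = 48009  → 10.3678 mm³


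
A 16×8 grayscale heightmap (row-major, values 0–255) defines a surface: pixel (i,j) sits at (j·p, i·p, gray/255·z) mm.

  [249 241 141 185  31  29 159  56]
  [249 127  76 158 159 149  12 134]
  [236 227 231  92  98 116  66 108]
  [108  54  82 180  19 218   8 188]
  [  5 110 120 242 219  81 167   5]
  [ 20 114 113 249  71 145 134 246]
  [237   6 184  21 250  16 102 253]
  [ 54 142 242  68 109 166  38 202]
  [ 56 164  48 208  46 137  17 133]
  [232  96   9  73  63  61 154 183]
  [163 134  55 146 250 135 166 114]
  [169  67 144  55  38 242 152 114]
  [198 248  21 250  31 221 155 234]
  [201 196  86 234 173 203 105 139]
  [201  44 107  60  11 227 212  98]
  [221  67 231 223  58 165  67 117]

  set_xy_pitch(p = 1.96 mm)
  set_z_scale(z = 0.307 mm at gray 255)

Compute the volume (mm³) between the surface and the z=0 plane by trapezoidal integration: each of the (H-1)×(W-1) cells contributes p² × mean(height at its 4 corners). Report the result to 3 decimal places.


height_mm = gray/255 × 0.307; cell vol = 1.96² × mean(4 corners)
unit = 1.96² × 0.307 / (4×255) = 0.00115625 mm³ per gray-sum
row 0: Σ corner-gray over 7 cells = 3622  → 4.1879
row 1: Σ corner-gray over 7 cells = 3749  → 4.3348
row 2: Σ corner-gray over 7 cells = 3422  → 3.9567
row 3: Σ corner-gray over 7 cells = 3306  → 3.8226
row 4: Σ corner-gray over 7 cells = 3806  → 4.4007
row 5: Σ corner-gray over 7 cells = 3566  → 4.1232
row 6: Σ corner-gray over 7 cells = 3434  → 3.9705
row 7: Σ corner-gray over 7 cells = 3215  → 3.7173
row 8: Σ corner-gray over 7 cells = 2756  → 3.1866
row 9: Σ corner-gray over 7 cells = 3376  → 3.9035
row 10: Σ corner-gray over 7 cells = 3728  → 4.3105
row 11: Σ corner-gray over 7 cells = 3963  → 4.5822
row 12: Σ corner-gray over 7 cells = 4618  → 5.3395
row 13: Σ corner-gray over 7 cells = 3955  → 4.5730
row 14: Σ corner-gray over 7 cells = 3581  → 4.1405
Σ rows: total corner-gray = 54097  → 62.5495 mm³

62.549


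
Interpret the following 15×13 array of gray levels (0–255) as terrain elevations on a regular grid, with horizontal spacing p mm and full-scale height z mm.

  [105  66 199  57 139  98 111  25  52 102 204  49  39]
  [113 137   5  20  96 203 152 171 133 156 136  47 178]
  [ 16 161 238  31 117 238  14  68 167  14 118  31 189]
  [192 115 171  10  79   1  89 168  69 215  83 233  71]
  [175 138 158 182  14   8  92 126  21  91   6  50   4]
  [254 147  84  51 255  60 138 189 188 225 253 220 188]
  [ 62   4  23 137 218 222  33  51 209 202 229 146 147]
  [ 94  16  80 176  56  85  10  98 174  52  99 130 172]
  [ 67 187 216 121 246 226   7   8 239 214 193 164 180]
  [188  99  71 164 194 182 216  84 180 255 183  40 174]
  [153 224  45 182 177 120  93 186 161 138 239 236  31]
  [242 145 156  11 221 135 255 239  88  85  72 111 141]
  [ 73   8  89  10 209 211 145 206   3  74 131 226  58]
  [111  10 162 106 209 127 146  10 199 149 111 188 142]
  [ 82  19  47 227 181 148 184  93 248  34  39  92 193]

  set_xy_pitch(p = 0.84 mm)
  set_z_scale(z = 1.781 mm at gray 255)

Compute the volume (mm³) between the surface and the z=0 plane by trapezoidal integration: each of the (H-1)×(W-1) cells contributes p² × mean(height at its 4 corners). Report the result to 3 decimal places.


height_mm = gray/255 × 1.781; cell vol = 0.84² × mean(4 corners)
unit = 0.84² × 1.781 / (4×255) = 0.00123203 mm³ per gray-sum
row 0: Σ corner-gray over 12 cells = 5151  → 6.3462
row 1: Σ corner-gray over 12 cells = 5402  → 6.6554
row 2: Σ corner-gray over 12 cells = 5328  → 6.5643
row 3: Σ corner-gray over 12 cells = 4680  → 5.7659
row 4: Σ corner-gray over 12 cells = 6013  → 7.4082
row 5: Σ corner-gray over 12 cells = 7219  → 8.8940
row 6: Σ corner-gray over 12 cells = 5375  → 6.6222
row 7: Σ corner-gray over 12 cells = 6107  → 7.5240
row 8: Σ corner-gray over 12 cells = 7587  → 9.3474
row 9: Σ corner-gray over 12 cells = 7484  → 9.2205
row 10: Σ corner-gray over 12 cells = 7205  → 8.8768
row 11: Σ corner-gray over 12 cells = 6174  → 7.6066
row 12: Σ corner-gray over 12 cells = 5842  → 7.1975
row 13: Σ corner-gray over 12 cells = 5986  → 7.3749
Σ rows: total corner-gray = 85553  → 105.4041 mm³

105.404
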